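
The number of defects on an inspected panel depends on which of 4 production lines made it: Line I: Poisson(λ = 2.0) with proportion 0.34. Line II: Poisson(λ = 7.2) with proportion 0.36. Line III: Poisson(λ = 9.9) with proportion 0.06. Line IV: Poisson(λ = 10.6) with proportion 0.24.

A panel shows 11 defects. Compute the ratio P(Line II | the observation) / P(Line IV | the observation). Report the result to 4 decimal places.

0.6382

Posterior odds = (P(Z=i) f_i(x)) / (P(Z=j) f_j(x)); the normalising sum cancels.
Component likelihoods at x = 11 defects:
  f_I = 6.94361e-06
  f_II = 0.0504175
  f_III = 0.112542
  f_IV = 0.118492
0.0181503 / 0.028438 ≈ 0.6382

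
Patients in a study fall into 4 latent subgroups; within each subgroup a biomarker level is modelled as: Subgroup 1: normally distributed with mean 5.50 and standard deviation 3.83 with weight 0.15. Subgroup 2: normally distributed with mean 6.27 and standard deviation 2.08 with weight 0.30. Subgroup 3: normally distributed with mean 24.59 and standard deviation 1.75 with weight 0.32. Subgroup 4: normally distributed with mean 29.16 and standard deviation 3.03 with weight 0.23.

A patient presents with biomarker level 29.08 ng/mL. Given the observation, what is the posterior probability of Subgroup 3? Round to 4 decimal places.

Posterior ∝ prior × likelihood, so P(k | x) ∝ P(Z=k) f_k(x); normalise over all components.
Normal densities:
  f_1 = 6.12163e-10
  f_2 = 1.4742e-27
  f_3 = 0.00848039
  f_4 = 0.131618
Prior × likelihood for each component:
  P(Z=1)·f_1 = 0.15 × 6.12163e-10 = 9.18245e-11
  P(Z=2)·f_2 = 0.30 × 1.4742e-27 = 4.42261e-28
  P(Z=3)·f_3 = 0.32 × 0.00848039 = 0.00271372
  P(Z=4)·f_4 = 0.23 × 0.131618 = 0.0302722
Evidence: 9.18245e-11 + 4.42261e-28 + 0.00271372 + 0.0302722 = 0.0329859
So the posterior for Subgroup 3 is 0.00271372 / 0.0329859 ≈ 0.0823.

0.0823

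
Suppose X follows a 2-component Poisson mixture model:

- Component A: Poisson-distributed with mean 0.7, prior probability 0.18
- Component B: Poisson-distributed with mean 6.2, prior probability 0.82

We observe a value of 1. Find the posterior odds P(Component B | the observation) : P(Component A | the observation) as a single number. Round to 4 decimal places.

0.1649

The posterior odds equal the prior odds times the likelihood ratio: (π_i/π_j)·(f_i(x)/f_j(x)).
Evaluate each component's likelihood at the observed value:
  L_A = 0.34761
  L_B = 0.0125825
0.0103176 / 0.0625697 ≈ 0.1649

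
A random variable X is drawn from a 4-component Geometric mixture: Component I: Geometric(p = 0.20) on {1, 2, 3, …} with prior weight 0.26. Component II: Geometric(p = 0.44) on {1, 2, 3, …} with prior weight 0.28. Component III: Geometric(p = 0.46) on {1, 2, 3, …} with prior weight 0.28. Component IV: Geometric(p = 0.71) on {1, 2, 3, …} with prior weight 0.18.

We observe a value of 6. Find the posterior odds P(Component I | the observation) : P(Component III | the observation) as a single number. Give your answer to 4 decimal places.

The posterior odds equal the prior odds times the likelihood ratio: (w_i/w_j)·(f_i(x)/f_j(x)).
Geometric probabilities:
  f_I = 0.065536
  f_II = 0.0242322
  f_III = 0.0211216
  f_IV = 0.00145629
0.0170394 / 0.00591405 ≈ 2.8812

2.8812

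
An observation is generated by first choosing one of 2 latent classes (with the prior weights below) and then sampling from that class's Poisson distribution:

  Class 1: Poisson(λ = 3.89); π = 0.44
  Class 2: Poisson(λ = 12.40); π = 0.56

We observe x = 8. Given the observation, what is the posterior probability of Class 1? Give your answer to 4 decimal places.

0.2679

P(component k | x) = P(Z=k)·f_k(x) / marginal(x), where marginal(x) = Σ_j P(Z=j)·f_j(x).
Component likelihoods at x = 8:
  f_1 = e^(−3.89)·3.89^8/8! = 0.0265871
  f_2 = e^(−12.40)·12.40^8/8! = 0.0570954
Prior × likelihood for each component:
  P(Z=1)·f_1 = 0.44 × 0.0265871 = 0.0116983
  P(Z=2)·f_2 = 0.56 × 0.0570954 = 0.0319734
Evidence: 0.0116983 + 0.0319734 = 0.0436718
P(Class 1 | x) ≈ 0.2679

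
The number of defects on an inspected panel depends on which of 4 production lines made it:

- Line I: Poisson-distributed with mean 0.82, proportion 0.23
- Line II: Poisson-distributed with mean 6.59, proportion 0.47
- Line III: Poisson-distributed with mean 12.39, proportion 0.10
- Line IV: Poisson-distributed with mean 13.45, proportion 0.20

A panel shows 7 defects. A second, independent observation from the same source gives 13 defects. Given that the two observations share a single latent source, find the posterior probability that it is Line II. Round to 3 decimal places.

Posterior ∝ prior × likelihood, so P(k | x) ∝ π_k f_k(x); normalise over all components.
Since both observations come from the same component, the likelihood for component k is f_k(x₁)·f_k(x₂).
  p_I = [e^(−0.82)·0.82^7/7! = 2.17844e-05] × [5.36017e-12] = 1.16768e-16
  p_II = [e^(−6.59)·6.59^7/7! = 0.147152] × [0.00975505] = 0.00143548
  p_III = [e^(−12.39)·12.39^7/7! = 0.0369964] × [0.108327] = 0.00400773
  p_IV = [e^(−13.45)·13.45^7/7! = 0.0227701] × [0.109106] = 0.00248435
Multiply by the mixture weights:
  π_I·p_I = 0.23 × 1.16768e-16 = 2.68566e-17
  π_II·p_II = 0.47 × 0.00143548 = 0.000674674
  π_III·p_III = 0.10 × 0.00400773 = 0.000400773
  π_IV·p_IV = 0.20 × 0.00248435 = 0.000496871
Marginal: 2.68566e-17 + 0.000674674 + 0.000400773 + 0.000496871 = 0.00157232
Responsibility of Line II: 0.000674674 / 0.00157232 ≈ 0.429

0.429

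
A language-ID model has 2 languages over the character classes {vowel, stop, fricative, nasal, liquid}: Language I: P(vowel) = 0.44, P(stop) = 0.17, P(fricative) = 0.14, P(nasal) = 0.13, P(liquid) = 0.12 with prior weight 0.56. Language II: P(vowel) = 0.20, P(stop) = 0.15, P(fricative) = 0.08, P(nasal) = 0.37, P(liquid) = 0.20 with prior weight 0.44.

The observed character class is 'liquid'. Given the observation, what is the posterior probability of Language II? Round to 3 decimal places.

Apply Bayes' rule: the posterior for each component is proportional to its prior times its likelihood at x.
Component likelihoods at x = 'liquid':
  f_I = P(liquid | comp) = 0.12
  f_II = P(liquid | comp) = 0.20
Prior × likelihood for each component:
  π_I·f_I = 0.56 × 0.12 = 0.0672
  π_II·f_II = 0.44 × 0.2 = 0.088
Sum: 0.0672 + 0.088 = 0.1552
P(Language II | the observation) ≈ 0.567

0.567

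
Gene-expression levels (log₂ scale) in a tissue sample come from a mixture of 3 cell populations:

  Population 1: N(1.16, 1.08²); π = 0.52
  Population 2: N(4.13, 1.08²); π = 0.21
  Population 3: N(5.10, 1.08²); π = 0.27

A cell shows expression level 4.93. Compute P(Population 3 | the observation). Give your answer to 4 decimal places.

0.6239

Apply Bayes' rule: the posterior for each component is proportional to its prior times its likelihood at x.
Normal densities:
  p_1 = 0.000834619
  p_2 = 0.280762
  p_3 = 0.364843
Unnormalised posteriors:
  π_1·p_1 = 0.52 × 0.000834619 = 0.000434002
  π_2·p_2 = 0.21 × 0.280762 = 0.05896
  π_3·p_3 = 0.27 × 0.364843 = 0.0985076
Sum: 0.000434002 + 0.05896 + 0.0985076 = 0.157902
P(Population 3 | data) = 0.0985076 / 0.157902 ≈ 0.6239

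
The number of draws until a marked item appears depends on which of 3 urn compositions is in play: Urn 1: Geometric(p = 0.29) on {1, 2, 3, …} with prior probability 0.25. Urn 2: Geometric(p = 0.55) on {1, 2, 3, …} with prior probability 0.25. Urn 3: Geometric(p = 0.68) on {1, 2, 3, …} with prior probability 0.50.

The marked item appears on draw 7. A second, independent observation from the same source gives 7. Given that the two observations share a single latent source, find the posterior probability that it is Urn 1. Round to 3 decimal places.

0.984

P(component k | x) = w_k·f_k(x) / marginal(x), where marginal(x) = Σ_j w_j·f_j(x).
Since both observations come from the same component, the likelihood for component k is f_k(x₁)·f_k(x₂).
  f_1 = [0.29·(1−0.29)^6 = 0.29·0.1281 = 0.0371491] × [0.0371491] = 0.00138005
  f_2 = [0.55·(1−0.55)^6 = 0.55·0.00830377 = 0.00456707] × [0.00456707] = 2.08581e-05
  f_3 = [0.68·(1−0.68)^6 = 0.68·0.00107374 = 0.000730144] × [0.000730144] = 5.33111e-07
Unnormalised posteriors:
  w_1·f_1 = 0.25 × 0.00138005 = 0.000345014
  w_2·f_2 = 0.25 × 2.08581e-05 = 5.21453e-06
  w_3·f_3 = 0.50 × 5.33111e-07 = 2.66555e-07
Evidence: 0.000345014 + 5.21453e-06 + 2.66555e-07 = 0.000350495
P(Urn 1 | x) ≈ 0.984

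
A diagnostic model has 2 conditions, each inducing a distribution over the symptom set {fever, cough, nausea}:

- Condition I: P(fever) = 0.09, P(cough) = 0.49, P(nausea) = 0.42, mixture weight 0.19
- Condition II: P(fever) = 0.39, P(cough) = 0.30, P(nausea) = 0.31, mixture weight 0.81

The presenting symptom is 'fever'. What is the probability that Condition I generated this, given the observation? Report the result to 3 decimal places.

0.051

P(component k | x) = P(Z=k)·f_k(x) / marginal(x), where marginal(x) = Σ_j P(Z=j)·f_j(x).
Evaluate each component's likelihood at the observed value:
  f_I = 0.09
  f_II = 0.39
Multiply by the mixture weights:
  P(Z=I)·f_I = 0.19 × 0.09 = 0.0171
  P(Z=II)·f_II = 0.81 × 0.39 = 0.3159
Sum: 0.0171 + 0.3159 = 0.333
P(Condition I | 'fever') ≈ 0.051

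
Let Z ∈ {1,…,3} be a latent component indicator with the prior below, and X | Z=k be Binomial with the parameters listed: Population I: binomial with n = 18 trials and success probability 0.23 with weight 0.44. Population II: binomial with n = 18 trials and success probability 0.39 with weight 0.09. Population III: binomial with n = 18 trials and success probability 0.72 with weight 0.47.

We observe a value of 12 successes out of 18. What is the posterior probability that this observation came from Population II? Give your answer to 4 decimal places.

Posterior ∝ prior × likelihood, so P(k | x) ∝ π_k f_k(x); normalise over all components.
Evaluate each component's likelihood at the observed value:
  f_I = C(18,12)·0.23^12·0.77^6 = 18564·2.19146e-08·0.208422 = 8.4791e-05
  f_II = C(18,12)·0.39^12·0.61^6 = 18564·1.23816e-05·0.0515204 = 0.011842
  f_III = C(18,12)·0.72^12·0.28^6 = 18564·0.0194084·0.00048189 = 0.173624
Prior × likelihood for each component:
  π_I·f_I = 0.44 × 8.4791e-05 = 3.73081e-05
  π_II·f_II = 0.09 × 0.011842 = 0.00106578
  π_III·f_III = 0.47 × 0.173624 = 0.0816033
Marginal: 3.73081e-05 + 0.00106578 + 0.0816033 = 0.0827064
So the posterior for Population II is 0.00106578 / 0.0827064 ≈ 0.0129.

0.0129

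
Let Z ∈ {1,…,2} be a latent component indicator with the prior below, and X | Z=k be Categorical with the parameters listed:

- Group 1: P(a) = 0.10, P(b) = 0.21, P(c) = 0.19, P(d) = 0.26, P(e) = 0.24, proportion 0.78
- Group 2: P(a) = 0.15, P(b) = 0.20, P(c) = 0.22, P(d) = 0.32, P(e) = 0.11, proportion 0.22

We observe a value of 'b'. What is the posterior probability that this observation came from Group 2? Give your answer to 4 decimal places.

0.2117

The responsibility of component k is π_k f_k(x) divided by Σ_j π_j f_j(x).
Categorical probabilities:
  f_1 = P(b | comp) = 0.21
  f_2 = P(b | comp) = 0.20
Unnormalised posteriors:
  π_1·f_1 = 0.78 × 0.21 = 0.1638
  π_2·f_2 = 0.22 × 0.2 = 0.044
Marginal: 0.1638 + 0.044 = 0.2078
P(Group 2 | the observation) = 0.044 / 0.2078 ≈ 0.2117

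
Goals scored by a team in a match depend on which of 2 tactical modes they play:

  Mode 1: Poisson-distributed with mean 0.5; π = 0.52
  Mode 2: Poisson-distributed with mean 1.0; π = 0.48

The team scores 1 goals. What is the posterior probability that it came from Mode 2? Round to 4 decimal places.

By Bayes' theorem, P(k | x) = P(Z=k) f_k(x) / Σ_j P(Z=j) f_j(x).
Poisson probabilities:
  f_1 = e^(−0.5)·0.5^1/1! = 0.303265
  f_2 = e^(−1.0)·1.0^1/1! = 0.367879
Unnormalised posteriors:
  P(Z=1)·f_1 = 0.52 × 0.303265 = 0.157698
  P(Z=2)·f_2 = 0.48 × 0.367879 = 0.176582
Normaliser: 0.157698 + 0.176582 = 0.33428
Responsibility of Mode 2: 0.176582 / 0.33428 ≈ 0.5282

0.5282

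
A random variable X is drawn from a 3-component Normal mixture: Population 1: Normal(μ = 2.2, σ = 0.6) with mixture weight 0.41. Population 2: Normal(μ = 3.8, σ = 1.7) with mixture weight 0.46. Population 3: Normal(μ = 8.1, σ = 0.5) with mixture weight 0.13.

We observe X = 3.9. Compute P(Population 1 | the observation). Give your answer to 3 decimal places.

P(component k | x) = w_k·f_k(x) / marginal(x), where marginal(x) = Σ_j w_j·f_j(x).
Evaluate each component's likelihood at the observed value:
  L_1 = (1/(0.6·√(2π)))·exp(−(3.9−2.2)²/(2·0.6²)) = 0.664904·exp(-4.01389) = 0.0120102
  L_2 = (1/(1.7·√(2π)))·exp(−(3.9−3.8)²/(2·1.7²)) = 0.234672·exp(-0.00173) = 0.234266
  L_3 = (1/(0.5·√(2π)))·exp(−(3.9−8.1)²/(2·0.5²)) = 0.797885·exp(-35.28000) = 3.80216e-16
Weight by the priors:
  w_1·L_1 = 0.41 × 0.0120102 = 0.00492417
  w_2·L_2 = 0.46 × 0.234266 = 0.107762
  w_3·L_3 = 0.13 × 3.80216e-16 = 4.94281e-17
Normaliser: 0.00492417 + 0.107762 + 4.94281e-17 = 0.112687
So the posterior for Population 1 is 0.00492417 / 0.112687 ≈ 0.044.

0.044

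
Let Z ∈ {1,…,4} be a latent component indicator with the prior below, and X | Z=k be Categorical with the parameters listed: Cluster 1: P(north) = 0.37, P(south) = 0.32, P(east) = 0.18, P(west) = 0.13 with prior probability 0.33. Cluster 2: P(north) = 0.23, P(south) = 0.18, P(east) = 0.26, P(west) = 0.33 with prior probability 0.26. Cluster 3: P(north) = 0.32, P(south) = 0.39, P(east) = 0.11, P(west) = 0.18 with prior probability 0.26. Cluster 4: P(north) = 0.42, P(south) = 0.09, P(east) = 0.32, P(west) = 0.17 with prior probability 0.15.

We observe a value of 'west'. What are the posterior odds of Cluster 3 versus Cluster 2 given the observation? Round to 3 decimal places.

The posterior odds equal the prior odds times the likelihood ratio: (π_i/π_j)·(f_i(x)/f_j(x)).
Component likelihoods at x = 'west':
  f_1 = P(west | comp) = 0.13
  f_2 = P(west | comp) = 0.33
  f_3 = P(west | comp) = 0.18
  f_4 = P(west | comp) = 0.17
Posterior odds = (π_3·f_3) / (π_2·f_2) = (0.26·0.18) / (0.26·0.33) = 0.0468 / 0.0858 ≈ 0.545

0.545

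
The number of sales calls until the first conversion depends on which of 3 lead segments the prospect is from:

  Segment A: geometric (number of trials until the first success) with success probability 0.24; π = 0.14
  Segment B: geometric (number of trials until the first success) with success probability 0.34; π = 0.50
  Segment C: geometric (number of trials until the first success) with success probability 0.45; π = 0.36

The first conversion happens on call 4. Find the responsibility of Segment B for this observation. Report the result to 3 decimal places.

P(component k | x) = π_k·f_k(x) / marginal(x), where marginal(x) = Σ_j π_j·f_j(x).
Geometric probabilities:
  p_A = 0.24·(1−0.24)^3 = 0.24·0.438976 = 0.105354
  p_B = 0.34·(1−0.34)^3 = 0.34·0.287496 = 0.0977486
  p_C = 0.45·(1−0.45)^3 = 0.45·0.166375 = 0.0748688
Prior × likelihood for each component:
  π_A·p_A = 0.14 × 0.105354 = 0.0147496
  π_B·p_B = 0.50 × 0.0977486 = 0.0488743
  π_C·p_C = 0.36 × 0.0748688 = 0.0269528
Normaliser: 0.0147496 + 0.0488743 + 0.0269528 = 0.0905767
Responsibility of Segment B: 0.0488743 / 0.0905767 ≈ 0.540

0.540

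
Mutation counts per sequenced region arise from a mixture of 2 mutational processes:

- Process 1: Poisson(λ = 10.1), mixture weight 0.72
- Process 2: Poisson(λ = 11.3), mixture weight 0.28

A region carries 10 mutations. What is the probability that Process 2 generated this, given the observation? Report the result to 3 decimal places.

By Bayes' theorem, P(k | x) = P(Z=k) f_k(x) / Σ_j P(Z=j) f_j(x).
Evaluate each component's likelihood at the observed value:
  f_1 = 0.125048
  f_2 = 0.115743
Prior × likelihood for each component:
  P(Z=1)·f_1 = 0.72 × 0.125048 = 0.0900345
  P(Z=2)·f_2 = 0.28 × 0.115743 = 0.032408
Evidence: 0.0900345 + 0.032408 = 0.122442
P(Process 2 | x) ≈ 0.265

0.265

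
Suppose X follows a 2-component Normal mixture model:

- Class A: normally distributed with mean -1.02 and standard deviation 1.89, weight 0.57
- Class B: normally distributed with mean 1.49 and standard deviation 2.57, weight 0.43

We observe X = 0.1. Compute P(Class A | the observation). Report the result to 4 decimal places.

The responsibility of component k is π_k f_k(x) divided by Σ_j π_j f_j(x).
Evaluate each component's likelihood at the observed value:
  f_A = (1/(1.89·√(2π)))·exp(−(0.1−-1.02)²/(2·1.89²)) = 0.211081·exp(-0.17558) = 0.17709
  f_B = (1/(2.57·√(2π)))·exp(−(0.1−1.49)²/(2·2.57²)) = 0.155230·exp(-0.14626) = 0.134108
Multiply by the mixture weights:
  π_A·f_A = 0.57 × 0.17709 = 0.100941
  π_B·f_B = 0.43 × 0.134108 = 0.0576666
Denominator: 0.100941 + 0.0576666 = 0.158608
P(Class A | data) = 0.100941 / 0.158608 ≈ 0.6364

0.6364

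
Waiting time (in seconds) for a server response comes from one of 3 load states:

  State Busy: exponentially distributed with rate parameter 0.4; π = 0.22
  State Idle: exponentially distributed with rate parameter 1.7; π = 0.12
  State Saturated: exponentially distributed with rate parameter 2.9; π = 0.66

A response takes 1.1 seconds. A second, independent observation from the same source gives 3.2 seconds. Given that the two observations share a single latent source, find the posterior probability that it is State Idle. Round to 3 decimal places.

0.035

P(component k | x) = w_k·f_k(x) / marginal(x), where marginal(x) = Σ_j w_j·f_j(x).
Since both observations come from the same component, the likelihood for component k is f_k(x₁)·f_k(x₂).
  p_Busy = [0.4·e^(−0.4·1.1) = 0.4·e^(−0.4400) = 0.257615] × [0.111215] = 0.0286506
  p_Idle = [1.7·e^(−1.7·1.1) = 1.7·e^(−1.8700) = 0.26201] × [0.00737712] = 0.00193288
  p_Saturated = [2.9·e^(−2.9·1.1) = 2.9·e^(−3.1900) = 0.119398] × [0.000270486] = 3.22956e-05
Prior × likelihood for each component:
  w_Busy·p_Busy = 0.22 × 0.0286506 = 0.00630313
  w_Idle·p_Idle = 0.12 × 0.00193288 = 0.000231946
  w_Saturated·p_Saturated = 0.66 × 3.22956e-05 = 2.13151e-05
Marginal: 0.00630313 + 0.000231946 + 2.13151e-05 = 0.00655639
So the posterior for State Idle is 0.000231946 / 0.00655639 ≈ 0.035.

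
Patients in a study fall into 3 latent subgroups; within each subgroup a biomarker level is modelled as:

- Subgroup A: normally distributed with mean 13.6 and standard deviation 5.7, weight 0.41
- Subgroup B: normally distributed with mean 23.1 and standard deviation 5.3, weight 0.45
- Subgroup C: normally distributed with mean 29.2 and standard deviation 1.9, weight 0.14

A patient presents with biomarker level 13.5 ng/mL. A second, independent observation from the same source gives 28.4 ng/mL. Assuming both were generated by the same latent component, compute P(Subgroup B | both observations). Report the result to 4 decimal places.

0.8129

Posterior ∝ prior × likelihood, so P(k | x) ∝ π_k f_k(x); normalise over all components.
Since both observations come from the same component, the likelihood for component k is f_k(x₁)·f_k(x₂).
  f_A = [0.0699791] × [0.0024048] = 0.000168286
  f_B = [0.0145948] × [0.0456549] = 0.000666326
  f_C = [3.12889e-16] × [0.192158] = 6.01244e-17
Weight by the priors:
  π_A·f_A = 0.41 × 0.000168286 = 6.89972e-05
  π_B·f_B = 0.45 × 0.000666326 = 0.000299847
  π_C·f_C = 0.14 × 6.01244e-17 = 8.41741e-18
Marginal: 6.89972e-05 + 0.000299847 + 8.41741e-18 = 0.000368844
So the posterior for Subgroup B is 0.000299847 / 0.000368844 ≈ 0.8129.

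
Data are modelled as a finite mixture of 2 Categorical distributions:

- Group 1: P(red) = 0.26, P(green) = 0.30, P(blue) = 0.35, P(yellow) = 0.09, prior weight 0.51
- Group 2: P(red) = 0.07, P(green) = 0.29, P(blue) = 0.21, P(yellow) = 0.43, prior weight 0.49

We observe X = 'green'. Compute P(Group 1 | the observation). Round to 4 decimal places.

0.5185

By Bayes' theorem, P(k | x) = π_k f_k(x) / Σ_j π_j f_j(x).
Evaluate each component's likelihood at the observed value:
  L_1 = P(green | comp) = 0.30
  L_2 = P(green | comp) = 0.29
Multiply by the mixture weights:
  π_1·L_1 = 0.51 × 0.3 = 0.153
  π_2·L_2 = 0.49 × 0.29 = 0.1421
Denominator: 0.153 + 0.1421 = 0.2951
Responsibility of Group 1: 0.153 / 0.2951 ≈ 0.5185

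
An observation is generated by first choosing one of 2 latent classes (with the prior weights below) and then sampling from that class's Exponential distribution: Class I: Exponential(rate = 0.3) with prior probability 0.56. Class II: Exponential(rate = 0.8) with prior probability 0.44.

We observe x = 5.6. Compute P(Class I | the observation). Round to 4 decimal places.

The responsibility of component k is P(Z=k) f_k(x) divided by Σ_j P(Z=j) f_j(x).
Exponential densities:
  p_I = 0.0559122
  p_II = 0.00906673
Multiply by the mixture weights:
  P(Z=I)·p_I = 0.56 × 0.0559122 = 0.0313108
  P(Z=II)·p_II = 0.44 × 0.00906673 = 0.00398936
Denominator: 0.0313108 + 0.00398936 = 0.0353002
So the posterior for Class I is 0.0313108 / 0.0353002 ≈ 0.8870.

0.8870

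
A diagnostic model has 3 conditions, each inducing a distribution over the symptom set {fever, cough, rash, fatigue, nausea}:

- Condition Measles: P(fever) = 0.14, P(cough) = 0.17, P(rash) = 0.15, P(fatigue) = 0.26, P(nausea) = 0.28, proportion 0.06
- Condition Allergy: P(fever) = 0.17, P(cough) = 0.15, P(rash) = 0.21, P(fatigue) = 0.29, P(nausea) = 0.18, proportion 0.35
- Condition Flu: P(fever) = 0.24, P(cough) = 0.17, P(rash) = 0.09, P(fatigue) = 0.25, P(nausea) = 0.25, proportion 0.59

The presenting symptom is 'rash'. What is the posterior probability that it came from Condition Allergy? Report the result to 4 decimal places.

Apply Bayes' rule: the posterior for each component is proportional to its prior times its likelihood at x.
Categorical probabilities:
  p_Measles = 0.15
  p_Allergy = 0.21
  p_Flu = 0.09
Weight by the priors:
  π_Measles·p_Measles = 0.06 × 0.15 = 0.009
  π_Allergy·p_Allergy = 0.35 × 0.21 = 0.0735
  π_Flu·p_Flu = 0.59 × 0.09 = 0.0531
Marginal: 0.009 + 0.0735 + 0.0531 = 0.1356
P(Condition Allergy | 'rash') = 0.0735 / 0.1356 ≈ 0.5420

0.5420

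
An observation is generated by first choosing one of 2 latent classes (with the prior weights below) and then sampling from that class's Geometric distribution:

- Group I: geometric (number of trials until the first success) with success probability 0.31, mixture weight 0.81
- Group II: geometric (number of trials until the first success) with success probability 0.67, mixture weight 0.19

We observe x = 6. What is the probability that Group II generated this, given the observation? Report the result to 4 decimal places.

The responsibility of component k is π_k f_k(x) divided by Σ_j π_j f_j(x).
Evaluate each component's likelihood at the observed value:
  p_I = 0.048485
  p_II = 0.00262207
Multiply by the mixture weights:
  π_I·p_I = 0.81 × 0.048485 = 0.0392728
  π_II·p_II = 0.19 × 0.00262207 = 0.000498194
Sum: 0.0392728 + 0.000498194 = 0.039771
Responsibility of Group II: 0.000498194 / 0.039771 ≈ 0.0125

0.0125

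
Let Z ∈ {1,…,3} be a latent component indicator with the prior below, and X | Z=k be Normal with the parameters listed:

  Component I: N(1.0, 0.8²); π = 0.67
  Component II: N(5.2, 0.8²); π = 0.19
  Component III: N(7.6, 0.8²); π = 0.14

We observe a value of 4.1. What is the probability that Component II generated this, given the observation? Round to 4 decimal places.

0.9949

Apply Bayes' rule: the posterior for each component is proportional to its prior times its likelihood at x.
Evaluate each component's likelihood at the observed value:
  L_I = (1/(0.8·√(2π)))·exp(−(4.1−1.0)²/(2·0.8²)) = 0.498678·exp(-7.50781) = 0.000273665
  L_II = (1/(0.8·√(2π)))·exp(−(4.1−5.2)²/(2·0.8²)) = 0.498678·exp(-0.94531) = 0.193765
  L_III = (1/(0.8·√(2π)))·exp(−(4.1−7.6)²/(2·0.8²)) = 0.498678·exp(-9.57031) = 3.47925e-05
Multiply by the mixture weights:
  P(Z=I)·L_I = 0.67 × 0.000273665 = 0.000183355
  P(Z=II)·L_II = 0.19 × 0.193765 = 0.0368154
  P(Z=III)·L_III = 0.14 × 3.47925e-05 = 4.87096e-06
Sum: 0.000183355 + 0.0368154 + 4.87096e-06 = 0.0370036
P(Component II | 4.1) = 0.0368154 / 0.0370036 ≈ 0.9949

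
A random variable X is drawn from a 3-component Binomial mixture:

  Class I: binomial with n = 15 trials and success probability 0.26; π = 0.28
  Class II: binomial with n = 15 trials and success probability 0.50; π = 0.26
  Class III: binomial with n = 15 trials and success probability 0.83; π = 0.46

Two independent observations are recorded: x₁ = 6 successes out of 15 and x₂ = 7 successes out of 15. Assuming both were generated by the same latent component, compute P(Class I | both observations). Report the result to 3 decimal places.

By Bayes' theorem, P(k | x) = π_k f_k(x) / Σ_j π_j f_j(x).
Since both observations come from the same component, the likelihood for component k is f_k(x₁)·f_k(x₂).
  L_I = [0.10288] × [0.0464746] = 0.00478129
  L_II = [0.15274] × [0.196381] = 0.0299953
  L_III = [0.00019405] × [0.00121811] = 2.36374e-07
Weight by the priors:
  π_I·L_I = 0.28 × 0.00478129 = 0.00133876
  π_II·L_II = 0.26 × 0.0299953 = 0.00779877
  π_III·L_III = 0.46 × 2.36374e-07 = 1.08732e-07
Normaliser: 0.00133876 + 0.00779877 + 1.08732e-07 = 0.00913764
So the posterior for Class I is 0.00133876 / 0.00913764 ≈ 0.147.

0.147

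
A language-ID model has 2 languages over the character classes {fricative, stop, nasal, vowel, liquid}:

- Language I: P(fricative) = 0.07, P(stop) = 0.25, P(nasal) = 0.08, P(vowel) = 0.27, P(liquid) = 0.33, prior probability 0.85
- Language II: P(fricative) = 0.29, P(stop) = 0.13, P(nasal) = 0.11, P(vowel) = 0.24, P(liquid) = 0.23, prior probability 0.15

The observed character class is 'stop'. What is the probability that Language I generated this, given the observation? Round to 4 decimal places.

P(component k | x) = π_k·f_k(x) / marginal(x), where marginal(x) = Σ_j π_j·f_j(x).
Component likelihoods at x = 'stop':
  L_I = 0.25
  L_II = 0.13
Weight by the priors:
  π_I·L_I = 0.85 × 0.25 = 0.2125
  π_II·L_II = 0.15 × 0.13 = 0.0195
Sum: 0.2125 + 0.0195 = 0.232
Responsibility of Language I: 0.2125 / 0.232 ≈ 0.9159

0.9159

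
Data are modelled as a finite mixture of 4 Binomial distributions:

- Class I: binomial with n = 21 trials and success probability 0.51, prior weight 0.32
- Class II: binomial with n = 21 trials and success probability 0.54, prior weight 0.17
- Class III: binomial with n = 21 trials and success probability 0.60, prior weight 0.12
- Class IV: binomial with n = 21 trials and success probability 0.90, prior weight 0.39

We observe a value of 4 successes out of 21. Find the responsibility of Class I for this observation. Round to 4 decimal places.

Apply Bayes' rule: the posterior for each component is proportional to its prior times its likelihood at x.
Evaluate each component's likelihood at the observed value:
  f_I = C(21,4)·0.51^4·0.49^17 = 5985·0.067652·5.4117e-06 = 0.00219118
  f_II = C(21,4)·0.54^4·0.46^17 = 5985·0.0850306·1.84877e-06 = 0.000940854
  f_III = C(21,4)·0.60^4·0.40^17 = 5985·0.1296·1.71799e-07 = 0.000133257
  f_IV = C(21,4)·0.90^4·0.10^17 = 5985·0.6561·1e-17 = 3.92676e-14
Multiply by the mixture weights:
  π_I·f_I = 0.32 × 0.00219118 = 0.000701178
  π_II·f_II = 0.17 × 0.000940854 = 0.000159945
  π_III·f_III = 0.12 × 0.000133257 = 1.59908e-05
  π_IV·f_IV = 0.39 × 3.92676e-14 = 1.53144e-14
Evidence: 0.000701178 + 0.000159945 + 1.59908e-05 + 1.53144e-14 = 0.000877114
Responsibility of Class I: 0.000701178 / 0.000877114 ≈ 0.7994

0.7994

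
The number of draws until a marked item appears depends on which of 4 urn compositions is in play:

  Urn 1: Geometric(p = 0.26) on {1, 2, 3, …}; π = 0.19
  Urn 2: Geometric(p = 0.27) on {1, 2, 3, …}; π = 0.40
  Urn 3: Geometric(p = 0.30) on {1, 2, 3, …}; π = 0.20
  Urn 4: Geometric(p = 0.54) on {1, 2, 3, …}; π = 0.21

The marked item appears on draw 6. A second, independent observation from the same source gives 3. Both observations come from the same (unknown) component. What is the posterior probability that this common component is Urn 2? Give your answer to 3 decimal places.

By Bayes' theorem, P(k | x) = w_k f_k(x) / Σ_j w_j f_j(x).
Since both observations come from the same component, the likelihood for component k is f_k(x₁)·f_k(x₂).
  p_1 = [0.0576942] × [0.142376] = 0.00821427
  p_2 = [0.0559729] × [0.143883] = 0.00805355
  p_3 = [0.050421] × [0.147] = 0.00741189
  p_4 = [0.011122] × [0.114264] = 0.00127084
Weight by the priors:
  w_1·p_1 = 0.19 × 0.00821427 = 0.00156071
  w_2·p_2 = 0.40 × 0.00805355 = 0.00322142
  w_3·p_3 = 0.20 × 0.00741189 = 0.00148238
  w_4·p_4 = 0.21 × 0.00127084 = 0.000266877
Denominator: 0.00156071 + 0.00322142 + 0.00148238 + 0.000266877 = 0.00653139
P(Urn 2 | x₁, x₂) ≈ 0.493

0.493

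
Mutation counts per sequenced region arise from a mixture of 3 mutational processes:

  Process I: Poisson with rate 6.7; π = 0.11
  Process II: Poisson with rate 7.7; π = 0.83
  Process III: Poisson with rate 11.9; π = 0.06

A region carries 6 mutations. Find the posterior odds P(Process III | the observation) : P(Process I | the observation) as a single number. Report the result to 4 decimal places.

Since P(k|x) ∝ w_k f_k(x), the posterior odds are w_i f_i(x) / (w_j f_j(x)).
Poisson probabilities:
  p_I = 0.154648
  p_II = 0.131082
  p_III = 0.0267821
Posterior odds = (w_III·p_III) / (w_I·p_I) = (0.06·0.0267821) / (0.11·0.154648) = 0.00160693 / 0.0170112 ≈ 0.0945

0.0945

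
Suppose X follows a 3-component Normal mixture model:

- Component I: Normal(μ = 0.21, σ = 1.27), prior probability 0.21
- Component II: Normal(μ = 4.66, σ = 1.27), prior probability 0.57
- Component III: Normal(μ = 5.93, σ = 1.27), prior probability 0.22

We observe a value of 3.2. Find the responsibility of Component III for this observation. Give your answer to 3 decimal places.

0.066

Apply Bayes' rule: the posterior for each component is proportional to its prior times its likelihood at x.
Normal densities:
  p_I = 0.0196556
  p_II = 0.162228
  p_III = 0.0311681
Weight by the priors:
  w_I·p_I = 0.21 × 0.0196556 = 0.00412768
  w_II·p_II = 0.57 × 0.162228 = 0.0924699
  w_III·p_III = 0.22 × 0.0311681 = 0.00685699
Evidence: 0.00412768 + 0.0924699 + 0.00685699 = 0.103455
Responsibility of Component III: 0.00685699 / 0.103455 ≈ 0.066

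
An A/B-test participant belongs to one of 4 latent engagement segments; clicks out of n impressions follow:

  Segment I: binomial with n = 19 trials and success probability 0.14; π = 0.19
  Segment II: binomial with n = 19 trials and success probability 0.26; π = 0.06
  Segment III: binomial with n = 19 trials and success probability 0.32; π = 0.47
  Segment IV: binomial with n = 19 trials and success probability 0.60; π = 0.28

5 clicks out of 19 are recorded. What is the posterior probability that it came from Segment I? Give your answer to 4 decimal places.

0.1305

Posterior ∝ prior × likelihood, so P(k | x) ∝ π_k f_k(x); normalise over all components.
Binomial probabilities:
  p_I = C(19,5)·0.14^5·0.86^14 = 11628·5.37824e-05·0.121054 = 0.0757048
  p_II = C(19,5)·0.26^5·0.74^14 = 11628·0.00118814·0.0147654 = 0.203993
  p_III = C(19,5)·0.32^5·0.68^14 = 11628·0.00335544·0.00451986 = 0.176352
  p_IV = C(19,5)·0.60^5·0.40^14 = 11628·0.07776·2.68435e-06 = 0.00242718
Multiply by the mixture weights:
  π_I·p_I = 0.19 × 0.0757048 = 0.0143839
  π_II·p_II = 0.06 × 0.203993 = 0.0122396
  π_III·p_III = 0.47 × 0.176352 = 0.0828853
  π_IV·p_IV = 0.28 × 0.00242718 = 0.000679609
Sum: 0.0143839 + 0.0122396 + 0.0828853 + 0.000679609 = 0.110188
P(Segment I | data) ≈ 0.1305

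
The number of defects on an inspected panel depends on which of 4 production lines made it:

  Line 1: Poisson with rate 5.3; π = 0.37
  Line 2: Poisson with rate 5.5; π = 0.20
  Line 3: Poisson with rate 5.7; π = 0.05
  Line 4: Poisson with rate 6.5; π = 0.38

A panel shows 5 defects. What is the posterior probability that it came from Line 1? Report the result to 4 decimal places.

Posterior ∝ prior × likelihood, so P(k | x) ∝ w_k f_k(x); normalise over all components.
Component likelihoods at x = 5 defects:
  L_1 = e^(−5.3)·5.3^5/5! = 0.173955
  L_2 = e^(−5.5)·5.5^5/5! = 0.171401
  L_3 = e^(−5.7)·5.7^5/5! = 0.16777
  L_4 = e^(−6.5)·6.5^5/5! = 0.145369
Unnormalised posteriors:
  w_1·L_1 = 0.37 × 0.173955 = 0.0643634
  w_2·L_2 = 0.20 × 0.171401 = 0.0342801
  w_3·L_3 = 0.05 × 0.16777 = 0.0083885
  w_4·L_4 = 0.38 × 0.145369 = 0.0552402
Marginal: 0.0643634 + 0.0342801 + 0.0083885 + 0.0552402 = 0.162272
Responsibility of Line 1: 0.0643634 / 0.162272 ≈ 0.3966

0.3966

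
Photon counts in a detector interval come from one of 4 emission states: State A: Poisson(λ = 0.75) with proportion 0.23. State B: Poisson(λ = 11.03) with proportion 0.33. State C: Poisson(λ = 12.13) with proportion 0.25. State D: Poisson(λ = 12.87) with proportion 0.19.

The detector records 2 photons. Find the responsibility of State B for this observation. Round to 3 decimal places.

Posterior ∝ prior × likelihood, so P(k | x) ∝ π_k f_k(x); normalise over all components.
Component likelihoods at x = 2 photons:
  p_A = e^(−0.75)·0.75^2/2! = 0.132853
  p_B = e^(−11.03)·11.03^2/2! = 0.000985945
  p_C = e^(−12.13)·12.13^2/2! = 0.000396917
  p_D = e^(−12.87)·12.87^2/2! = 0.000213185
Multiply by the mixture weights:
  π_A·p_A = 0.23 × 0.132853 = 0.0305562
  π_B·p_B = 0.33 × 0.000985945 = 0.000325362
  π_C·p_C = 0.25 × 0.000396917 = 9.92292e-05
  π_D·p_D = 0.19 × 0.000213185 = 4.05052e-05
Marginal: 0.0305562 + 0.000325362 + 9.92292e-05 + 4.05052e-05 = 0.0310213
P(State B | 2 photons) = 0.000325362 / 0.0310213 ≈ 0.010

0.010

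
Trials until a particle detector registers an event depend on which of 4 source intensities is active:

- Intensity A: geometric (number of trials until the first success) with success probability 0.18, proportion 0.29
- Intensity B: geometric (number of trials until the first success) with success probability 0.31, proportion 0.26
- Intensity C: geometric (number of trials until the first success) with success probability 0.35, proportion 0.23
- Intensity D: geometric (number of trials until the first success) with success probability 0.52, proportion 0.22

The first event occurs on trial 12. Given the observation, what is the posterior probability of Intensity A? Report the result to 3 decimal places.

0.737

Posterior ∝ prior × likelihood, so P(k | x) ∝ π_k f_k(x); normalise over all components.
Geometric probabilities:
  L_A = 0.0202873
  L_B = 0.00523241
  L_C = 0.00306277
  L_D = 0.000162053
Weight by the priors:
  π_A·L_A = 0.29 × 0.0202873 = 0.00588333
  π_B·L_B = 0.26 × 0.00523241 = 0.00136043
  π_C·L_C = 0.23 × 0.00306277 = 0.000704438
  π_D·L_D = 0.22 × 0.000162053 = 3.56517e-05
Sum: 0.00588333 + 0.00136043 + 0.000704438 + 3.56517e-05 = 0.00798384
P(Intensity A | data) ≈ 0.737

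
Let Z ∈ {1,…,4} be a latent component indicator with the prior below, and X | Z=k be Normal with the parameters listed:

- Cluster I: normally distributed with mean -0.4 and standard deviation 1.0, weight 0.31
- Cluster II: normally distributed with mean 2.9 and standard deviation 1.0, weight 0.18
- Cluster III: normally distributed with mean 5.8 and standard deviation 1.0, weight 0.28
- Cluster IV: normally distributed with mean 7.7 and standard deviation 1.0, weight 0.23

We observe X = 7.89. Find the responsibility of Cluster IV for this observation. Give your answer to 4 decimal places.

P(component k | x) = P(Z=k)·f_k(x) / marginal(x), where marginal(x) = Σ_j P(Z=j)·f_j(x).
Normal densities:
  p_I = (1/(1.0·√(2π)))·exp(−(7.89−-0.4)²/(2·1.0²)) = 0.398942·exp(-34.36205) = 4.7606e-16
  p_II = (1/(1.0·√(2π)))·exp(−(7.89−2.9)²/(2·1.0²)) = 0.398942·exp(-12.45005) = 1.56287e-06
  p_III = (1/(1.0·√(2π)))·exp(−(7.89−5.8)²/(2·1.0²)) = 0.398942·exp(-2.18405) = 0.0449148
  p_IV = (1/(1.0·√(2π)))·exp(−(7.89−7.7)²/(2·1.0²)) = 0.398942·exp(-0.01805) = 0.391806
Weight by the priors:
  P(Z=I)·p_I = 0.31 × 4.7606e-16 = 1.47578e-16
  P(Z=II)·p_II = 0.18 × 1.56287e-06 = 2.81316e-07
  P(Z=III)·p_III = 0.28 × 0.0449148 = 0.0125761
  P(Z=IV)·p_IV = 0.23 × 0.391806 = 0.0901154
Evidence: 1.47578e-16 + 2.81316e-07 + 0.0125761 + 0.0901154 = 0.102692
So the posterior for Cluster IV is 0.0901154 / 0.102692 ≈ 0.8775.

0.8775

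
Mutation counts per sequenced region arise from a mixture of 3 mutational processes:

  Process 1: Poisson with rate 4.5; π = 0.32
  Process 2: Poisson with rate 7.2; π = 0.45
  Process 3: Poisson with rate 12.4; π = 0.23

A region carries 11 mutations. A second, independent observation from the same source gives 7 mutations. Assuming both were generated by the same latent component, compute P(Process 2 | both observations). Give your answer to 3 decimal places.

The responsibility of component k is w_k f_k(x) divided by Σ_j w_j f_j(x).
Since both observations come from the same component, the likelihood for component k is f_k(x₁)·f_k(x₂).
  L_1 = [e^(−4.5)·4.5^11/11! = 0.00426439] × [0.0823629] = 0.000351228
  L_2 = [e^(−7.2)·7.2^11/11! = 0.0504175] × [0.148586] = 0.00749132
  L_3 = [e^(−12.4)·12.4^11/11! = 0.109959] × [0.0368358] = 0.00405043
Prior × likelihood for each component:
  w_1·L_1 = 0.32 × 0.000351228 = 0.000112393
  w_2·L_2 = 0.45 × 0.00749132 = 0.00337109
  w_3·L_3 = 0.23 × 0.00405043 = 0.000931598
Normaliser: 0.000112393 + 0.00337109 + 0.000931598 = 0.00441508
P(Process 2 | x₁,x₂) = 0.00337109 / 0.00441508 ≈ 0.764

0.764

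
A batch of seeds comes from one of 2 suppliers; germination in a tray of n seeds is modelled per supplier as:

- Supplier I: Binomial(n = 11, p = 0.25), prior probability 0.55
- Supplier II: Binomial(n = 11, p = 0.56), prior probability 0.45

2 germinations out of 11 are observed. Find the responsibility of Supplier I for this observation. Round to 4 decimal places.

0.9673

By Bayes' theorem, P(k | x) = P(Z=k) f_k(x) / Σ_j P(Z=j) f_j(x).
Binomial probabilities:
  L_I = 0.258104
  L_II = 0.0106614
Multiply by the mixture weights:
  P(Z=I)·L_I = 0.55 × 0.258104 = 0.141957
  P(Z=II)·L_II = 0.45 × 0.0106614 = 0.00479761
Evidence: 0.141957 + 0.00479761 = 0.146755
P(Supplier I | 2 germinations out of 11) ≈ 0.9673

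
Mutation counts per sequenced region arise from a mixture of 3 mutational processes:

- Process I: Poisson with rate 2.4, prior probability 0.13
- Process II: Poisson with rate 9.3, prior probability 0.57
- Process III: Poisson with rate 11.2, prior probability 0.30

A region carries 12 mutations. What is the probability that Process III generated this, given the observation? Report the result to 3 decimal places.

Posterior ∝ prior × likelihood, so P(k | x) ∝ P(Z=k) f_k(x); normalise over all components.
Evaluate each component's likelihood at the observed value:
  f_I = e^(−2.4)·2.4^12/12! = 6.91658e-06
  f_II = e^(−9.3)·9.3^12/12! = 0.079895
  f_III = e^(−11.2)·11.2^12/12! = 0.11122
Unnormalised posteriors:
  P(Z=I)·f_I = 0.13 × 6.91658e-06 = 8.99155e-07
  P(Z=II)·f_II = 0.57 × 0.079895 = 0.0455402
  P(Z=III)·f_III = 0.30 × 0.11122 = 0.0333659
Evidence: 8.99155e-07 + 0.0455402 + 0.0333659 = 0.0789069
So the posterior for Process III is 0.0333659 / 0.0789069 ≈ 0.423.

0.423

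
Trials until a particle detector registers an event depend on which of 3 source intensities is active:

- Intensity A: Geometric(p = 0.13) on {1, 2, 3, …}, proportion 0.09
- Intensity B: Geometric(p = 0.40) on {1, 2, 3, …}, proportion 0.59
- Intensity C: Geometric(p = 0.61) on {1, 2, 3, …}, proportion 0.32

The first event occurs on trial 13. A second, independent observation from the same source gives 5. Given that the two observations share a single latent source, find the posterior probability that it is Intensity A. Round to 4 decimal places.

Apply Bayes' rule: the posterior for each component is proportional to its prior times its likelihood at x.
Since both observations come from the same component, the likelihood for component k is f_k(x₁)·f_k(x₂).
  p_A = [0.0244441] × [0.0744767] = 0.00182052
  p_B = [0.000870713] × [0.05184] = 4.51378e-05
  p_C = [7.55275e-06] × [0.014112] = 1.06584e-07
Weight by the priors:
  π_A·p_A = 0.09 × 0.00182052 = 0.000163847
  π_B·p_B = 0.59 × 4.51378e-05 = 2.66313e-05
  π_C·p_C = 0.32 × 1.06584e-07 = 3.4107e-08
Sum: 0.000163847 + 2.66313e-05 + 3.4107e-08 = 0.000190512
P(Intensity A | x₁, x₂) = 0.000163847 / 0.000190512 ≈ 0.8600

0.8600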